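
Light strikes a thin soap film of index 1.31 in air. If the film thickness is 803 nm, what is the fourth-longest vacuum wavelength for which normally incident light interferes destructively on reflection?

Ray reflecting at the top interface goes from n = 1.0 toward n = 1.31: a half-wave phase shift.
Bottom surface (1.31 → 1.0): reflection off a lower-index medium gives no phase shift.
Net: one phase inversion between the two reflected rays.
So the condition for destructive reflection is 2 n t = m λ.
λ = 2 n t / m. The fourth-longest wavelength is m = 4: λ = 2 × 1.31 × 803 / 4.00 = 526 nm.

526 nm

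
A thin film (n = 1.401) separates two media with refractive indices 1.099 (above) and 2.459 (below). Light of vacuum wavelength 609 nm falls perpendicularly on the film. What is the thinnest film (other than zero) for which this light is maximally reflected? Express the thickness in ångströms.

Top surface (1.099 → 1.401): reflection off a higher-index medium gives a half-wave phase shift.
Bottom surface (1.401 → 2.459): reflection off a higher-index medium gives a half-wave phase shift.
The two reflections carry the same phase change, so no net offset.
With no net inversion, constructive interference in reflection requires 2 n t = m λ.
Minimum nonzero at m = 1: t = λ / (2 n) = 609 / (2 × 1.401) = 217 nm.

2173 Å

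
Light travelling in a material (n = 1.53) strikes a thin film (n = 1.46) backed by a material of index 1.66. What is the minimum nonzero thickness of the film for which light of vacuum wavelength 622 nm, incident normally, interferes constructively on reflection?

107 nm

At the upper boundary (n = 1.53 to n = 1.46) the reflected ray undergoes no phase shift.
Ray reflecting at the bottom interface goes from n = 1.46 toward n = 1.66: a half-wave phase shift.
Net: one phase inversion between the two reflected rays.
With one net inversion, constructive interference in reflection requires 2 n t = (m + ½) λ.
Minimum at m = 0: t = λ / (4 n) = 622 / (4 × 1.46) = 107 nm.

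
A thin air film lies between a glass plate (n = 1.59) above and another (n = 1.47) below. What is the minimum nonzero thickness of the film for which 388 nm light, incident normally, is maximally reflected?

97.0 nm

Ray reflecting at the top interface goes from n = 1.59 toward n = 1.0: no phase shift.
Ray reflecting at the bottom interface goes from n = 1.0 toward n = 1.47: a half-wave phase shift.
Exactly one π shift → a net half-wave offset.
So the condition for constructive reflection is 2 n t = (m + ½) λ.
Minimum at m = 0: t = λ / (4 n) = 388 / (4 × 1.0) = 97.0 nm.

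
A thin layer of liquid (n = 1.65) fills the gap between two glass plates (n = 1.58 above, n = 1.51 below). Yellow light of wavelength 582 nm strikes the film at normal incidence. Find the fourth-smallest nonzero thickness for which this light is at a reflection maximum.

At the upper boundary (n = 1.58 to n = 1.65) the reflected ray undergoes a half-wave phase shift.
Ray reflecting at the bottom interface goes from n = 1.65 toward n = 1.51: no phase shift.
Net: one phase inversion between the two reflected rays.
For strong reflection here: 2 n t = (m + ½) λ.
The fourth-smallest nonzero thickness corresponds to m = 3: t = (m + ½) λ / (2 n) = 3.50 × 582 / (2 × 1.65) = 617 nm.

617 nm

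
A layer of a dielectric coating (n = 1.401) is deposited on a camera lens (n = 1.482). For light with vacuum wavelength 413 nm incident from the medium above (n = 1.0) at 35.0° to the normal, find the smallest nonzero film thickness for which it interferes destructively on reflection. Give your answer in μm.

0.0808 μm

At the upper boundary (n = 1.0 to n = 1.401) the reflected ray undergoes a half-wave phase shift.
Ray reflecting at the bottom interface goes from n = 1.401 toward n = 1.482: a half-wave phase shift.
Zero or two π shifts → no net half-wave offset.
With no net inversion, destructive interference in reflection requires 2 n t cos θ_r = (m + ½) λ.
Snell's law: 1.0 sin 35.0° = 1.401 sin θ_r → sin θ_r = 0.409, cos θ_r = 0.912.
Minimum at m = 0: t = λ / (4 n cos θ_r) = 413 / (4 × 1.401 × 0.912) = 80.8 nm.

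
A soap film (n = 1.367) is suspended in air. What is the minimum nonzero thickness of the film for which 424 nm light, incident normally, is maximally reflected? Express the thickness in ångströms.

775 Å

Top surface (1.0 → 1.367): reflection off a higher-index medium gives a half-wave phase shift.
Bottom surface (1.367 → 1.0): reflection off a lower-index medium gives no phase shift.
Net: one phase inversion between the two reflected rays.
For strong reflection here: 2 n t = (m + ½) λ.
Minimum at m = 0: t = λ / (4 n) = 424 / (4 × 1.367) = 77.5 nm.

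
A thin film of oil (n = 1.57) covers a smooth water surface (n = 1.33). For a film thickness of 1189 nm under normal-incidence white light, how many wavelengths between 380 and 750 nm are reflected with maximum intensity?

At the upper boundary (n = 1.0 to n = 1.57) the reflected ray undergoes a half-wave phase shift.
Ray reflecting at the bottom interface goes from n = 1.57 toward n = 1.33: no phase shift.
Exactly one π shift → a net half-wave offset.
With one net inversion, constructive interference in reflection requires 2 n t = (m + ½) λ.
λ = 2 n t / (m + ½) = 3733 / (m + ½) nm.
m=4: 830 nm (IR); m=5: 679 nm (visible); m=6: 574 nm (visible); m=7: 498 nm (visible); m=8: 439 nm (visible); m=9: 393 nm (visible); m=10: 356 nm (UV).

5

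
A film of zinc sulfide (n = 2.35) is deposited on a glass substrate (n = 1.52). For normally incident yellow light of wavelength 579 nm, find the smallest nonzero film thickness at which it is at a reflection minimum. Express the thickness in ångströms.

At the upper boundary (n = 1.0 to n = 2.35) the reflected ray undergoes a half-wave phase shift.
Ray reflecting at the bottom interface goes from n = 2.35 toward n = 1.52: no phase shift.
Net: one phase inversion between the two reflected rays.
For weak reflection here: 2 n t = m λ.
Minimum nonzero at m = 1: t = λ / (2 n) = 579 / (2 × 2.35) = 123 nm.

1232 Å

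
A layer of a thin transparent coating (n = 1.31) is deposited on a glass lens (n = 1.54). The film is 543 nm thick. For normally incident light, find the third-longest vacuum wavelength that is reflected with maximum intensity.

474 nm

At the upper boundary (n = 1.0 to n = 1.31) the reflected ray undergoes a half-wave phase shift.
Ray reflecting at the bottom interface goes from n = 1.31 toward n = 1.54: a half-wave phase shift.
Net: no relative phase inversion (both shifts match).
With no net inversion, constructive interference in reflection requires 2 n t = m λ.
λ = 2 n t / m. The third-longest wavelength is m = 3: λ = 2 × 1.31 × 543 / 3.00 = 474 nm.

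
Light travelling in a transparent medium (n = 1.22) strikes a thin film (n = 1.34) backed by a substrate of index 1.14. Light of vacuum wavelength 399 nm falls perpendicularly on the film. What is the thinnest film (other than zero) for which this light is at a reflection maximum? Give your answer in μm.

Top surface (1.22 → 1.34): reflection off a higher-index medium gives a half-wave phase shift.
At the lower boundary (n = 1.34 to n = 1.14) the reflected ray undergoes no phase shift.
Net: one phase inversion between the two reflected rays.
For strong reflection here: 2 n t = (m + ½) λ.
Minimum at m = 0: t = λ / (4 n) = 399 / (4 × 1.34) = 74.4 nm.

0.0744 μm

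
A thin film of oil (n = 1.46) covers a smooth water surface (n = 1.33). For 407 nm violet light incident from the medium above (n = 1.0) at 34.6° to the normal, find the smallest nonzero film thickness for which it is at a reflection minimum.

Top surface (1.0 → 1.46): reflection off a higher-index medium gives a half-wave phase shift.
Bottom surface (1.46 → 1.33): reflection off a lower-index medium gives no phase shift.
Net: one phase inversion between the two reflected rays.
With one net inversion, destructive interference in reflection requires 2 n t cos θ_r = m λ.
Snell's law: 1.0 sin 34.6° = 1.46 sin θ_r → sin θ_r = 0.389, cos θ_r = 0.921.
Minimum nonzero at m = 1: t = λ / (2 n cos θ_r) = 407 / (2 × 1.46 × 0.921) = 151 nm.

151 nm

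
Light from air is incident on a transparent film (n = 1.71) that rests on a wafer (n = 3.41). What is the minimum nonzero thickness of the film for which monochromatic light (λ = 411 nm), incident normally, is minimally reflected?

Top surface (1.0 → 1.71): reflection off a higher-index medium gives a half-wave phase shift.
At the lower boundary (n = 1.71 to n = 3.41) the reflected ray undergoes a half-wave phase shift.
The two reflections carry the same phase change, so no net offset.
For minimum reflection here: 2 n t = (m + ½) λ.
Minimum at m = 0: t = λ / (4 n) = 411 / (4 × 1.71) = 60.1 nm.

60.1 nm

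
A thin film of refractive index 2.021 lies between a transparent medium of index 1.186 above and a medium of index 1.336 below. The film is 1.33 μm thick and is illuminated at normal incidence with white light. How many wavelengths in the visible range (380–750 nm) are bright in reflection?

Ray reflecting at the top interface goes from n = 1.186 toward n = 2.021: a half-wave phase shift.
Bottom surface (2.021 → 1.336): reflection off a lower-index medium gives no phase shift.
The two reflections differ by half a wavelength.
With one net inversion, constructive interference in reflection requires 2 n t = (m + ½) λ.
λ = 2 n t / (m + ½) = 5376 / (m + ½) nm.
m=6: 827 nm (IR); m=7: 717 nm (visible); m=8: 632 nm (visible); m=9: 566 nm (visible); m=10: 512 nm (visible); m=11: 467 nm (visible); m=12: 430 nm (visible); m=13: 398 nm (visible); m=14: 371 nm (UV).

7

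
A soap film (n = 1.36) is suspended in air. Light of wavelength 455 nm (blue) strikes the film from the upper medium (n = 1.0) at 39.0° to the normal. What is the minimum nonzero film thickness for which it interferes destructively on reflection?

Top surface (1.0 → 1.36): reflection off a higher-index medium gives a half-wave phase shift.
Ray reflecting at the bottom interface goes from n = 1.36 toward n = 1.0: no phase shift.
Exactly one π shift → a net half-wave offset.
With one net inversion, destructive interference in reflection requires 2 n t cos θ_r = m λ.
Snell's law: 1.0 sin 39.0° = 1.36 sin θ_r → sin θ_r = 0.463, cos θ_r = 0.886.
Minimum nonzero at m = 1: t = λ / (2 n cos θ_r) = 455 / (2 × 1.36 × 0.886) = 189 nm.

189 nm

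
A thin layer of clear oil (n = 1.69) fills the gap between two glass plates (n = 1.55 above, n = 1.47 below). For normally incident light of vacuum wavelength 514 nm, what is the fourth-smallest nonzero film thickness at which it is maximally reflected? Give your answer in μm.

0.532 μm

Ray reflecting at the top interface goes from n = 1.55 toward n = 1.69: a half-wave phase shift.
Bottom surface (1.69 → 1.47): reflection off a lower-index medium gives no phase shift.
Exactly one π shift → a net half-wave offset.
So the condition for constructive reflection is 2 n t = (m + ½) λ.
The fourth-smallest nonzero thickness corresponds to m = 3: t = (m + ½) λ / (2 n) = 3.50 × 514 / (2 × 1.69) = 532 nm.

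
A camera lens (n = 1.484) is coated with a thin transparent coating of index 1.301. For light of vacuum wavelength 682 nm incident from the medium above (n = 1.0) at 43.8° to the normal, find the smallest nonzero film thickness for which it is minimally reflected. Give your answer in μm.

At the upper boundary (n = 1.0 to n = 1.301) the reflected ray undergoes a half-wave phase shift.
Ray reflecting at the bottom interface goes from n = 1.301 toward n = 1.484: a half-wave phase shift.
Zero or two π shifts → no net half-wave offset.
With no net inversion, destructive interference in reflection requires 2 n t cos θ_r = (m + ½) λ.
Snell's law: 1.0 sin 43.8° = 1.301 sin θ_r → sin θ_r = 0.532, cos θ_r = 0.847.
Minimum at m = 0: t = λ / (4 n cos θ_r) = 682 / (4 × 1.301 × 0.847) = 155 nm.

0.155 μm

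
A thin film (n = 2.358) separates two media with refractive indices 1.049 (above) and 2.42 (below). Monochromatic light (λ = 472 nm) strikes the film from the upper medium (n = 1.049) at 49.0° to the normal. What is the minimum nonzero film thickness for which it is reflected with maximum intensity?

106 nm

Ray reflecting at the top interface goes from n = 1.049 toward n = 2.358: a half-wave phase shift.
Bottom surface (2.358 → 2.42): reflection off a higher-index medium gives a half-wave phase shift.
The two reflections carry the same phase change, so no net offset.
So the condition for constructive reflection is 2 n t cos θ_r = m λ.
Snell's law: 1.049 sin 49.0° = 2.358 sin θ_r → sin θ_r = 0.336, cos θ_r = 0.942.
Minimum nonzero at m = 1: t = λ / (2 n cos θ_r) = 472 / (2 × 2.358 × 0.942) = 106 nm.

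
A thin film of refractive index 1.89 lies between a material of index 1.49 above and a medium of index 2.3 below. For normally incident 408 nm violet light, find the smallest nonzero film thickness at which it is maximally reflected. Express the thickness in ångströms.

Top surface (1.49 → 1.89): reflection off a higher-index medium gives a half-wave phase shift.
Bottom surface (1.89 → 2.3): reflection off a higher-index medium gives a half-wave phase shift.
The two reflections carry the same phase change, so no net offset.
With no net inversion, constructive interference in reflection requires 2 n t = m λ.
Minimum nonzero at m = 1: t = λ / (2 n) = 408 / (2 × 1.89) = 108 nm.

1079 Å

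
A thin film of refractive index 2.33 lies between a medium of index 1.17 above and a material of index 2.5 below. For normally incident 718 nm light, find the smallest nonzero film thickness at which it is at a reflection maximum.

154 nm

Ray reflecting at the top interface goes from n = 1.17 toward n = 2.33: a half-wave phase shift.
At the lower boundary (n = 2.33 to n = 2.5) the reflected ray undergoes a half-wave phase shift.
Zero or two π shifts → no net half-wave offset.
With no net inversion, constructive interference in reflection requires 2 n t = m λ.
Minimum nonzero at m = 1: t = λ / (2 n) = 718 / (2 × 2.33) = 154 nm.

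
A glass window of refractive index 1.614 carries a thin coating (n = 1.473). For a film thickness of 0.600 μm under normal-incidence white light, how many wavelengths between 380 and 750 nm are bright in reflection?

Top surface (1.0 → 1.473): reflection off a higher-index medium gives a half-wave phase shift.
Bottom surface (1.473 → 1.614): reflection off a higher-index medium gives a half-wave phase shift.
Zero or two π shifts → no net half-wave offset.
For strong reflection here: 2 n t = m λ.
λ = 2 n t / m = 1768 / m nm.
m=2: 884 nm (IR); m=3: 589 nm (visible); m=4: 442 nm (visible); m=5: 354 nm (UV).

2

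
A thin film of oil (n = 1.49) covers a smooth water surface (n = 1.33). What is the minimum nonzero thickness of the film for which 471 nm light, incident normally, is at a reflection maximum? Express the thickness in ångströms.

790 Å

At the upper boundary (n = 1.0 to n = 1.49) the reflected ray undergoes a half-wave phase shift.
At the lower boundary (n = 1.49 to n = 1.33) the reflected ray undergoes no phase shift.
Exactly one π shift → a net half-wave offset.
With one net inversion, constructive interference in reflection requires 2 n t = (m + ½) λ.
Minimum at m = 0: t = λ / (4 n) = 471 / (4 × 1.49) = 79.0 nm.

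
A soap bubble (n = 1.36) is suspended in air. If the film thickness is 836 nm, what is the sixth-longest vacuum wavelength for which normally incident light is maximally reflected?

Ray reflecting at the top interface goes from n = 1.0 toward n = 1.36: a half-wave phase shift.
Bottom surface (1.36 → 1.0): reflection off a lower-index medium gives no phase shift.
Net: one phase inversion between the two reflected rays.
For strong reflection here: 2 n t = (m + ½) λ.
λ = 2 n t / (m + ½). The sixth-longest wavelength is m = 5: λ = 2 × 1.36 × 836 / 5.50 = 413 nm.

413 nm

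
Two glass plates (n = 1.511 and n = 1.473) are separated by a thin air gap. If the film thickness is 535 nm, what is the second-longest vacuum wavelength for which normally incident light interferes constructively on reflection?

713 nm

Ray reflecting at the top interface goes from n = 1.511 toward n = 1.0: no phase shift.
Ray reflecting at the bottom interface goes from n = 1.0 toward n = 1.473: a half-wave phase shift.
Net: one phase inversion between the two reflected rays.
With one net inversion, constructive interference in reflection requires 2 n t = (m + ½) λ.
λ = 2 n t / (m + ½). The second-longest wavelength is m = 1: λ = 2 × 1.0 × 535 / 1.50 = 713 nm.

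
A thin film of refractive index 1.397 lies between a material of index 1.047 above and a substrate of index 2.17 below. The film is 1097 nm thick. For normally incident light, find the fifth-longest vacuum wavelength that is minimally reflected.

Top surface (1.047 → 1.397): reflection off a higher-index medium gives a half-wave phase shift.
At the lower boundary (n = 1.397 to n = 2.17) the reflected ray undergoes a half-wave phase shift.
The two reflections carry the same phase change, so no net offset.
So the condition for destructive reflection is 2 n t = (m + ½) λ.
λ = 2 n t / (m + ½). The fifth-longest wavelength is m = 4: λ = 2 × 1.397 × 1097 / 4.50 = 681 nm.

681 nm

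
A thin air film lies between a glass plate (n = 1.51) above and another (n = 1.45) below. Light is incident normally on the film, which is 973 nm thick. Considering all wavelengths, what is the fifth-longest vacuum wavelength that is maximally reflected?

432 nm

Top surface (1.51 → 1.0): reflection off a lower-index medium gives no phase shift.
At the lower boundary (n = 1.0 to n = 1.45) the reflected ray undergoes a half-wave phase shift.
Net: one phase inversion between the two reflected rays.
So the condition for constructive reflection is 2 n t = (m + ½) λ.
λ = 2 n t / (m + ½). The fifth-longest wavelength is m = 4: λ = 2 × 1.0 × 973 / 4.50 = 432 nm.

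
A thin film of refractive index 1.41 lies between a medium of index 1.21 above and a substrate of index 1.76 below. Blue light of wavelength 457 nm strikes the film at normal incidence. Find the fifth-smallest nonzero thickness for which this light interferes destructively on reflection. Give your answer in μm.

0.729 μm

Ray reflecting at the top interface goes from n = 1.21 toward n = 1.41: a half-wave phase shift.
Bottom surface (1.41 → 1.76): reflection off a higher-index medium gives a half-wave phase shift.
Net: no relative phase inversion (both shifts match).
So the condition for destructive reflection is 2 n t = (m + ½) λ.
The fifth-smallest nonzero thickness corresponds to m = 4: t = (m + ½) λ / (2 n) = 4.50 × 457 / (2 × 1.41) = 729 nm.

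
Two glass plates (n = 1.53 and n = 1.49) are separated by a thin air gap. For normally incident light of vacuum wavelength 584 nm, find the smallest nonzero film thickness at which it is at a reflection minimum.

292 nm

Ray reflecting at the top interface goes from n = 1.53 toward n = 1.0: no phase shift.
Bottom surface (1.0 → 1.49): reflection off a higher-index medium gives a half-wave phase shift.
Exactly one π shift → a net half-wave offset.
With one net inversion, destructive interference in reflection requires 2 n t = m λ.
Minimum nonzero at m = 1: t = λ / (2 n) = 584 / (2 × 1.0) = 292 nm.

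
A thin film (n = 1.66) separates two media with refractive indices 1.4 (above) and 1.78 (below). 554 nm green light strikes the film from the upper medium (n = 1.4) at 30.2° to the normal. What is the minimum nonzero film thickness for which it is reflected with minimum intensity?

At the upper boundary (n = 1.4 to n = 1.66) the reflected ray undergoes a half-wave phase shift.
Bottom surface (1.66 → 1.78): reflection off a higher-index medium gives a half-wave phase shift.
The two reflections carry the same phase change, so no net offset.
So the condition for destructive reflection is 2 n t cos θ_r = (m + ½) λ.
Snell's law: 1.4 sin 30.2° = 1.66 sin θ_r → sin θ_r = 0.424, cos θ_r = 0.906.
Minimum at m = 0: t = λ / (4 n cos θ_r) = 554 / (4 × 1.66 × 0.906) = 92.1 nm.

92.1 nm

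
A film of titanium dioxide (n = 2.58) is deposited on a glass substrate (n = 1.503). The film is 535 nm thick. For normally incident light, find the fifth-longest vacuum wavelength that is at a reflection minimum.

At the upper boundary (n = 1.0 to n = 2.58) the reflected ray undergoes a half-wave phase shift.
Ray reflecting at the bottom interface goes from n = 2.58 toward n = 1.503: no phase shift.
Net: one phase inversion between the two reflected rays.
With one net inversion, destructive interference in reflection requires 2 n t = m λ.
λ = 2 n t / m. The fifth-longest wavelength is m = 5: λ = 2 × 2.58 × 535 / 5.00 = 552 nm.

552 nm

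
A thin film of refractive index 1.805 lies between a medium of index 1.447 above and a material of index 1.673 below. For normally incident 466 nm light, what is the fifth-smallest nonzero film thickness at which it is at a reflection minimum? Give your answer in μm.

At the upper boundary (n = 1.447 to n = 1.805) the reflected ray undergoes a half-wave phase shift.
Bottom surface (1.805 → 1.673): reflection off a lower-index medium gives no phase shift.
Net: one phase inversion between the two reflected rays.
For weak reflection here: 2 n t = m λ.
The fifth-smallest nonzero thickness corresponds to m = 5: t = m λ / (2 n) = 5.00 × 466 / (2 × 1.805) = 645 nm.

0.645 μm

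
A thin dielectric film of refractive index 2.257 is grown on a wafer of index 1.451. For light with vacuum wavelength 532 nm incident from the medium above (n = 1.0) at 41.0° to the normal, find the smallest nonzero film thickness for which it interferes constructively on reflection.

61.6 nm

Ray reflecting at the top interface goes from n = 1.0 toward n = 2.257: a half-wave phase shift.
Bottom surface (2.257 → 1.451): reflection off a lower-index medium gives no phase shift.
The two reflections differ by half a wavelength.
So the condition for constructive reflection is 2 n t cos θ_r = (m + ½) λ.
Snell's law: 1.0 sin 41.0° = 2.257 sin θ_r → sin θ_r = 0.291, cos θ_r = 0.957.
Minimum at m = 0: t = λ / (4 n cos θ_r) = 532 / (4 × 2.257 × 0.957) = 61.6 nm.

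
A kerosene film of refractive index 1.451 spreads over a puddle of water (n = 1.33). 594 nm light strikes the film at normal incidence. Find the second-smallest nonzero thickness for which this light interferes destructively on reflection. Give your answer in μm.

0.409 μm

At the upper boundary (n = 1.0 to n = 1.451) the reflected ray undergoes a half-wave phase shift.
Ray reflecting at the bottom interface goes from n = 1.451 toward n = 1.33: no phase shift.
The two reflections differ by half a wavelength.
With one net inversion, destructive interference in reflection requires 2 n t = m λ.
The second-smallest nonzero thickness corresponds to m = 2: t = m λ / (2 n) = 2.00 × 594 / (2 × 1.451) = 409 nm.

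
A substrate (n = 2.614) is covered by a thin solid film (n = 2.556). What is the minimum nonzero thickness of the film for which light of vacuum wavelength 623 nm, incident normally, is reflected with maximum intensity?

At the upper boundary (n = 1.0 to n = 2.556) the reflected ray undergoes a half-wave phase shift.
Bottom surface (2.556 → 2.614): reflection off a higher-index medium gives a half-wave phase shift.
The two reflections carry the same phase change, so no net offset.
For maximum reflection here: 2 n t = m λ.
Minimum nonzero at m = 1: t = λ / (2 n) = 623 / (2 × 2.556) = 122 nm.

122 nm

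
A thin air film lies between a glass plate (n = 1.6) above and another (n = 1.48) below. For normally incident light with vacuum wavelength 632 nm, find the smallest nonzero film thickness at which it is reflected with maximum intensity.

158 nm

At the upper boundary (n = 1.6 to n = 1.0) the reflected ray undergoes no phase shift.
Ray reflecting at the bottom interface goes from n = 1.0 toward n = 1.48: a half-wave phase shift.
Exactly one π shift → a net half-wave offset.
For bright reflection here: 2 n t = (m + ½) λ.
Minimum at m = 0: t = λ / (4 n) = 632 / (4 × 1.0) = 158 nm.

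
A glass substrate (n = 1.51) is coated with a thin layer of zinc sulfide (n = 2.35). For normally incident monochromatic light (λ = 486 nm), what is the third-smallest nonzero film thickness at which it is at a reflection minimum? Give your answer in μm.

0.310 μm

Top surface (1.0 → 2.35): reflection off a higher-index medium gives a half-wave phase shift.
Ray reflecting at the bottom interface goes from n = 2.35 toward n = 1.51: no phase shift.
The two reflections differ by half a wavelength.
With one net inversion, destructive interference in reflection requires 2 n t = m λ.
The third-smallest nonzero thickness corresponds to m = 3: t = m λ / (2 n) = 3.00 × 486 / (2 × 2.35) = 310 nm.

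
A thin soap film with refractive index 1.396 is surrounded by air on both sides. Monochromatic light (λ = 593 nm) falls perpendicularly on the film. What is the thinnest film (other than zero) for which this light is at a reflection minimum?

At the upper boundary (n = 1.0 to n = 1.396) the reflected ray undergoes a half-wave phase shift.
Ray reflecting at the bottom interface goes from n = 1.396 toward n = 1.0: no phase shift.
Exactly one π shift → a net half-wave offset.
For dark reflection here: 2 n t = m λ.
Minimum nonzero at m = 1: t = λ / (2 n) = 593 / (2 × 1.396) = 212 nm.

212 nm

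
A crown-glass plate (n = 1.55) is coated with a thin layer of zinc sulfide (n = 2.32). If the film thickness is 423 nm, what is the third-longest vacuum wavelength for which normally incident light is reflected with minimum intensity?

At the upper boundary (n = 1.0 to n = 2.32) the reflected ray undergoes a half-wave phase shift.
Bottom surface (2.32 → 1.55): reflection off a lower-index medium gives no phase shift.
The two reflections differ by half a wavelength.
For dark reflection here: 2 n t = m λ.
λ = 2 n t / m. The third-longest wavelength is m = 3: λ = 2 × 2.32 × 423 / 3.00 = 654 nm.

654 nm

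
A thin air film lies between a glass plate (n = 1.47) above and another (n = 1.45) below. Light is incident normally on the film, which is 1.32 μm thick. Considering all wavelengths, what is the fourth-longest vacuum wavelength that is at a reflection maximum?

At the upper boundary (n = 1.47 to n = 1.0) the reflected ray undergoes no phase shift.
Bottom surface (1.0 → 1.45): reflection off a higher-index medium gives a half-wave phase shift.
Exactly one π shift → a net half-wave offset.
So the condition for constructive reflection is 2 n t = (m + ½) λ.
λ = 2 n t / (m + ½). The fourth-longest wavelength is m = 3: λ = 2 × 1.0 × 1320 / 3.50 = 754 nm.

754 nm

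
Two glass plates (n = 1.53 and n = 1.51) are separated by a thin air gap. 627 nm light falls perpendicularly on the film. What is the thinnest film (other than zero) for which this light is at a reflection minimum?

314 nm

Top surface (1.53 → 1.0): reflection off a lower-index medium gives no phase shift.
At the lower boundary (n = 1.0 to n = 1.51) the reflected ray undergoes a half-wave phase shift.
The two reflections differ by half a wavelength.
So the condition for destructive reflection is 2 n t = m λ.
Minimum nonzero at m = 1: t = λ / (2 n) = 627 / (2 × 1.0) = 314 nm.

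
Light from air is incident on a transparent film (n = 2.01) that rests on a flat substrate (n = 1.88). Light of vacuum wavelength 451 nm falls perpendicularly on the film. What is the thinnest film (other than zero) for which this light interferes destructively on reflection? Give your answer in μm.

0.112 μm

At the upper boundary (n = 1.0 to n = 2.01) the reflected ray undergoes a half-wave phase shift.
Bottom surface (2.01 → 1.88): reflection off a lower-index medium gives no phase shift.
Exactly one π shift → a net half-wave offset.
So the condition for destructive reflection is 2 n t = m λ.
Minimum nonzero at m = 1: t = λ / (2 n) = 451 / (2 × 2.01) = 112 nm.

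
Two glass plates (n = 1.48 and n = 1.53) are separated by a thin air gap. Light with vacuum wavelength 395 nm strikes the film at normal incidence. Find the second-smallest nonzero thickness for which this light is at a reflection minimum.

395 nm

At the upper boundary (n = 1.48 to n = 1.0) the reflected ray undergoes no phase shift.
Bottom surface (1.0 → 1.53): reflection off a higher-index medium gives a half-wave phase shift.
The two reflections differ by half a wavelength.
With one net inversion, destructive interference in reflection requires 2 n t = m λ.
The second-smallest nonzero thickness corresponds to m = 2: t = m λ / (2 n) = 2.00 × 395 / (2 × 1.0) = 395 nm.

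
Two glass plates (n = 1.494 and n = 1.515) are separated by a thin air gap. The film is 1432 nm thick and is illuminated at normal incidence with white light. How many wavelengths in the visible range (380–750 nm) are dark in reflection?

4

At the upper boundary (n = 1.494 to n = 1.0) the reflected ray undergoes no phase shift.
Ray reflecting at the bottom interface goes from n = 1.0 toward n = 1.515: a half-wave phase shift.
Net: one phase inversion between the two reflected rays.
For minimum reflection here: 2 n t = m λ.
λ = 2 n t / m = 2864 / m nm.
m=3: 955 nm (IR); m=4: 716 nm (visible); m=5: 573 nm (visible); m=6: 477 nm (visible); m=7: 409 nm (visible); m=8: 358 nm (UV).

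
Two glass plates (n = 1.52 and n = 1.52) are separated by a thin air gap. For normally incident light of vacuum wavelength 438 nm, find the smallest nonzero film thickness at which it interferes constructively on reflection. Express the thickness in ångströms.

At the upper boundary (n = 1.52 to n = 1.0) the reflected ray undergoes no phase shift.
Ray reflecting at the bottom interface goes from n = 1.0 toward n = 1.52: a half-wave phase shift.
The two reflections differ by half a wavelength.
With one net inversion, constructive interference in reflection requires 2 n t = (m + ½) λ.
Minimum at m = 0: t = λ / (4 n) = 438 / (4 × 1.0) = 110 nm.

1095 Å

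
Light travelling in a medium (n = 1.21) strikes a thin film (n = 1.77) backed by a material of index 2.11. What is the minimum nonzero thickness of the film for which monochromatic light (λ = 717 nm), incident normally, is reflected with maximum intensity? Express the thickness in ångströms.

At the upper boundary (n = 1.21 to n = 1.77) the reflected ray undergoes a half-wave phase shift.
Ray reflecting at the bottom interface goes from n = 1.77 toward n = 2.11: a half-wave phase shift.
The two reflections carry the same phase change, so no net offset.
So the condition for constructive reflection is 2 n t = m λ.
Minimum nonzero at m = 1: t = λ / (2 n) = 717 / (2 × 1.77) = 203 nm.

2025 Å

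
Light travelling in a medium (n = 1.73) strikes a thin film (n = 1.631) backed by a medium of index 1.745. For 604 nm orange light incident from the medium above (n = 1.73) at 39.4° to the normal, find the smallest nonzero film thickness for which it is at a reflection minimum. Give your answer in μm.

Top surface (1.73 → 1.631): reflection off a lower-index medium gives no phase shift.
At the lower boundary (n = 1.631 to n = 1.745) the reflected ray undergoes a half-wave phase shift.
Exactly one π shift → a net half-wave offset.
So the condition for destructive reflection is 2 n t cos θ_r = m λ.
Snell's law: 1.73 sin 39.4° = 1.631 sin θ_r → sin θ_r = 0.673, cos θ_r = 0.739.
Minimum nonzero at m = 1: t = λ / (2 n cos θ_r) = 604 / (2 × 1.631 × 0.739) = 250 nm.

0.250 μm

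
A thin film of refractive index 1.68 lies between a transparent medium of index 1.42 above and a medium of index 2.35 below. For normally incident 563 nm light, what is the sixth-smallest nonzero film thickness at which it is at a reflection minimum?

922 nm

At the upper boundary (n = 1.42 to n = 1.68) the reflected ray undergoes a half-wave phase shift.
Ray reflecting at the bottom interface goes from n = 1.68 toward n = 2.35: a half-wave phase shift.
Zero or two π shifts → no net half-wave offset.
With no net inversion, destructive interference in reflection requires 2 n t = (m + ½) λ.
The sixth-smallest nonzero thickness corresponds to m = 5: t = (m + ½) λ / (2 n) = 5.50 × 563 / (2 × 1.68) = 922 nm.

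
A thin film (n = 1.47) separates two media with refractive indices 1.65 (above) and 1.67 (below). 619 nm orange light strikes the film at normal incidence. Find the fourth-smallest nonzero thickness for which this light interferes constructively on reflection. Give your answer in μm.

At the upper boundary (n = 1.65 to n = 1.47) the reflected ray undergoes no phase shift.
Bottom surface (1.47 → 1.67): reflection off a higher-index medium gives a half-wave phase shift.
Exactly one π shift → a net half-wave offset.
So the condition for constructive reflection is 2 n t = (m + ½) λ.
The fourth-smallest nonzero thickness corresponds to m = 3: t = (m + ½) λ / (2 n) = 3.50 × 619 / (2 × 1.47) = 737 nm.

0.737 μm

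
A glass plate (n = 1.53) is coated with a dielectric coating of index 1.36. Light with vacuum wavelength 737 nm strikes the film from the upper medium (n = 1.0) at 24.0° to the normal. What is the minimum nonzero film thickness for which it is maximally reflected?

Ray reflecting at the top interface goes from n = 1.0 toward n = 1.36: a half-wave phase shift.
Bottom surface (1.36 → 1.53): reflection off a higher-index medium gives a half-wave phase shift.
The two reflections carry the same phase change, so no net offset.
So the condition for constructive reflection is 2 n t cos θ_r = m λ.
Snell's law: 1.0 sin 24.0° = 1.36 sin θ_r → sin θ_r = 0.299, cos θ_r = 0.954.
Minimum nonzero at m = 1: t = λ / (2 n cos θ_r) = 737 / (2 × 1.36 × 0.954) = 284 nm.

284 nm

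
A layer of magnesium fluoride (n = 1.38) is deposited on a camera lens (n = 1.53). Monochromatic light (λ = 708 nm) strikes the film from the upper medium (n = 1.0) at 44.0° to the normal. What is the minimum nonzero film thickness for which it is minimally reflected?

148 nm

At the upper boundary (n = 1.0 to n = 1.38) the reflected ray undergoes a half-wave phase shift.
At the lower boundary (n = 1.38 to n = 1.53) the reflected ray undergoes a half-wave phase shift.
Zero or two π shifts → no net half-wave offset.
For dark reflection here: 2 n t cos θ_r = (m + ½) λ.
Snell's law: 1.0 sin 44.0° = 1.38 sin θ_r → sin θ_r = 0.503, cos θ_r = 0.864.
Minimum at m = 0: t = λ / (4 n cos θ_r) = 708 / (4 × 1.38 × 0.864) = 148 nm.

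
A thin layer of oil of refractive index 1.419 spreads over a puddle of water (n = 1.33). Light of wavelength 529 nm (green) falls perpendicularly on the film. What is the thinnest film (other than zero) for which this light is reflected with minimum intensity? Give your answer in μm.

Ray reflecting at the top interface goes from n = 1.0 toward n = 1.419: a half-wave phase shift.
At the lower boundary (n = 1.419 to n = 1.33) the reflected ray undergoes no phase shift.
Exactly one π shift → a net half-wave offset.
So the condition for destructive reflection is 2 n t = m λ.
Minimum nonzero at m = 1: t = λ / (2 n) = 529 / (2 × 1.419) = 186 nm.

0.186 μm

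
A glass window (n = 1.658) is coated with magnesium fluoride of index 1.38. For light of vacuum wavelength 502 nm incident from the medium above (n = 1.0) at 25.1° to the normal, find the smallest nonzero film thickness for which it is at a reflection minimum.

At the upper boundary (n = 1.0 to n = 1.38) the reflected ray undergoes a half-wave phase shift.
Ray reflecting at the bottom interface goes from n = 1.38 toward n = 1.658: a half-wave phase shift.
The two reflections carry the same phase change, so no net offset.
For dark reflection here: 2 n t cos θ_r = (m + ½) λ.
Snell's law: 1.0 sin 25.1° = 1.38 sin θ_r → sin θ_r = 0.307, cos θ_r = 0.952.
Minimum at m = 0: t = λ / (4 n cos θ_r) = 502 / (4 × 1.38 × 0.952) = 95.6 nm.

95.6 nm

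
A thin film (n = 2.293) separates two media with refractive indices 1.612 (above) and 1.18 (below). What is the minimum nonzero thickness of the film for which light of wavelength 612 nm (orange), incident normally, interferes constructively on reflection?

66.7 nm

Top surface (1.612 → 2.293): reflection off a higher-index medium gives a half-wave phase shift.
Ray reflecting at the bottom interface goes from n = 2.293 toward n = 1.18: no phase shift.
Net: one phase inversion between the two reflected rays.
With one net inversion, constructive interference in reflection requires 2 n t = (m + ½) λ.
Minimum at m = 0: t = λ / (4 n) = 612 / (4 × 2.293) = 66.7 nm.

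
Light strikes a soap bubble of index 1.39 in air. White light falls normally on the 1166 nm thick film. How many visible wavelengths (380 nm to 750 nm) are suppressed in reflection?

Ray reflecting at the top interface goes from n = 1.0 toward n = 1.39: a half-wave phase shift.
Ray reflecting at the bottom interface goes from n = 1.39 toward n = 1.0: no phase shift.
The two reflections differ by half a wavelength.
For minimum reflection here: 2 n t = m λ.
λ = 2 n t / m = 3241 / m nm.
m=4: 810 nm (IR); m=5: 648 nm (visible); m=6: 540 nm (visible); m=7: 463 nm (visible); m=8: 405 nm (visible); m=9: 360 nm (UV).

4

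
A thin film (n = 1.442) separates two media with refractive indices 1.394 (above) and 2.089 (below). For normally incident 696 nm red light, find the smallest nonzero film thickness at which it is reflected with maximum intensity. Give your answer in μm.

0.241 μm

At the upper boundary (n = 1.394 to n = 1.442) the reflected ray undergoes a half-wave phase shift.
Ray reflecting at the bottom interface goes from n = 1.442 toward n = 2.089: a half-wave phase shift.
Zero or two π shifts → no net half-wave offset.
With no net inversion, constructive interference in reflection requires 2 n t = m λ.
Minimum nonzero at m = 1: t = λ / (2 n) = 696 / (2 × 1.442) = 241 nm.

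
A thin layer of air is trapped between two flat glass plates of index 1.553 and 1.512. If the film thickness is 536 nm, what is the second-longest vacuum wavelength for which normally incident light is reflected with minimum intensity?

536 nm

At the upper boundary (n = 1.553 to n = 1.0) the reflected ray undergoes no phase shift.
Bottom surface (1.0 → 1.512): reflection off a higher-index medium gives a half-wave phase shift.
Exactly one π shift → a net half-wave offset.
So the condition for destructive reflection is 2 n t = m λ.
λ = 2 n t / m. The second-longest wavelength is m = 2: λ = 2 × 1.0 × 536 / 2.00 = 536 nm.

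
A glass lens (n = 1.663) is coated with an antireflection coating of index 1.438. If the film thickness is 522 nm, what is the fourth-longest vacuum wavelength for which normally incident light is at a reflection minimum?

At the upper boundary (n = 1.0 to n = 1.438) the reflected ray undergoes a half-wave phase shift.
At the lower boundary (n = 1.438 to n = 1.663) the reflected ray undergoes a half-wave phase shift.
Zero or two π shifts → no net half-wave offset.
So the condition for destructive reflection is 2 n t = (m + ½) λ.
λ = 2 n t / (m + ½). The fourth-longest wavelength is m = 3: λ = 2 × 1.438 × 522 / 3.50 = 429 nm.

429 nm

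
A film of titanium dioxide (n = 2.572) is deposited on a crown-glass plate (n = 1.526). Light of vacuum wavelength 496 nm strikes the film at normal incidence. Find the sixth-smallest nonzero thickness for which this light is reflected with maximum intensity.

530 nm

At the upper boundary (n = 1.0 to n = 2.572) the reflected ray undergoes a half-wave phase shift.
Ray reflecting at the bottom interface goes from n = 2.572 toward n = 1.526: no phase shift.
Exactly one π shift → a net half-wave offset.
With one net inversion, constructive interference in reflection requires 2 n t = (m + ½) λ.
The sixth-smallest nonzero thickness corresponds to m = 5: t = (m + ½) λ / (2 n) = 5.50 × 496 / (2 × 2.572) = 530 nm.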